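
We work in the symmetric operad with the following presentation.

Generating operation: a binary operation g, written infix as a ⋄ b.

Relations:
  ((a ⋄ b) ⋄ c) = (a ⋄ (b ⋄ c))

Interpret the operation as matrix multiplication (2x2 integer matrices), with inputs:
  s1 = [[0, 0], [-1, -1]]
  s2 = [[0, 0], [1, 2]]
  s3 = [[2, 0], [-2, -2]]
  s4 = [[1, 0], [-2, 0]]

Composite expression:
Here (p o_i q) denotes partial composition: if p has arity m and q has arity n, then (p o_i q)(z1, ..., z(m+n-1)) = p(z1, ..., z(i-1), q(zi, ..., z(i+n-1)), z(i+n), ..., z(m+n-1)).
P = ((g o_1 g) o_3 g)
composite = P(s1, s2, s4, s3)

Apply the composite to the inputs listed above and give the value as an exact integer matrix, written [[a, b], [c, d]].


(s1 ⋄ s2) = [[0, 0], [-1, -2]]
(s4 ⋄ s3) = [[2, 0], [-4, 0]]
((s1 ⋄ s2) ⋄ (s4 ⋄ s3)) = [[0, 0], [6, 0]]

[[0, 0], [6, 0]]


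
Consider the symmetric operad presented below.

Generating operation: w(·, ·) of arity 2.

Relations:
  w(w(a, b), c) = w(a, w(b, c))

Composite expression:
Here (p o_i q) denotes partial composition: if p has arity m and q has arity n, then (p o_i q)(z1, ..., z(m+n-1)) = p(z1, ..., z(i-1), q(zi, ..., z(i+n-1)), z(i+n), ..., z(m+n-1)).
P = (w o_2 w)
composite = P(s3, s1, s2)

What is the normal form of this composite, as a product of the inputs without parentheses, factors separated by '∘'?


s3 ∘ s1 ∘ s2


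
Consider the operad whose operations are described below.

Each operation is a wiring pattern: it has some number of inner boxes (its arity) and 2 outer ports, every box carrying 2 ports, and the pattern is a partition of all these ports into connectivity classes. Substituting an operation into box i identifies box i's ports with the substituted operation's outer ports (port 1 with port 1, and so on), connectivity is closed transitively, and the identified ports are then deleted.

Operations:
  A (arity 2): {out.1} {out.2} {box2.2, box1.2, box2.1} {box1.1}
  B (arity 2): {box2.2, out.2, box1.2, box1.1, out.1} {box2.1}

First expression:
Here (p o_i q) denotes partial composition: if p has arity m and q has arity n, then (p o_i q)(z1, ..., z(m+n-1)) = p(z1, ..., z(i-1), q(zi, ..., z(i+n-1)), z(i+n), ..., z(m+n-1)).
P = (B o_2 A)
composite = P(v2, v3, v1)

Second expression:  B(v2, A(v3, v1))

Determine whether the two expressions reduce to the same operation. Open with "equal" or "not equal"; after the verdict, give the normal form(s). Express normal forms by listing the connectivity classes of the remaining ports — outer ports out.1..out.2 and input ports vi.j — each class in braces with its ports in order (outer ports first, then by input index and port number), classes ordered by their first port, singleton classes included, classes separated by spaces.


equal: each reduces to {out.1, out.2, v2.1, v2.2} {v1.1, v1.2, v3.2} {v3.1}


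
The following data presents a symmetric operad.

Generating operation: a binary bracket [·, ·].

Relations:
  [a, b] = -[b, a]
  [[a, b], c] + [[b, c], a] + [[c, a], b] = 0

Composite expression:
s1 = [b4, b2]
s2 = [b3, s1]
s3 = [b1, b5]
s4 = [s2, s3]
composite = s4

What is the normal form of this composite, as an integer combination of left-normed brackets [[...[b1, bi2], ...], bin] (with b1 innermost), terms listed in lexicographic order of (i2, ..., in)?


-[[[[b1, b5], b2], b4], b3] + [[[[b1, b5], b3], b2], b4] - [[[[b1, b5], b3], b4], b2] + [[[[b1, b5], b4], b2], b3]


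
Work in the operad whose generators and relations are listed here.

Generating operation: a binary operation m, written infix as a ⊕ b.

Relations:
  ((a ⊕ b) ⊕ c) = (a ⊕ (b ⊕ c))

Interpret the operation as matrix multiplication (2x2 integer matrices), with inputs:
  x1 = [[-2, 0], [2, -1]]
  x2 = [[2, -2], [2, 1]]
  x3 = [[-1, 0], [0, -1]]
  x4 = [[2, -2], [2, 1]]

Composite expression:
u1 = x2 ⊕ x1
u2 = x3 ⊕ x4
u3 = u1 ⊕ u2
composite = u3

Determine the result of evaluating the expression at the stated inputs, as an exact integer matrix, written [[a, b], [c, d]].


[[12, -18], [6, -3]]


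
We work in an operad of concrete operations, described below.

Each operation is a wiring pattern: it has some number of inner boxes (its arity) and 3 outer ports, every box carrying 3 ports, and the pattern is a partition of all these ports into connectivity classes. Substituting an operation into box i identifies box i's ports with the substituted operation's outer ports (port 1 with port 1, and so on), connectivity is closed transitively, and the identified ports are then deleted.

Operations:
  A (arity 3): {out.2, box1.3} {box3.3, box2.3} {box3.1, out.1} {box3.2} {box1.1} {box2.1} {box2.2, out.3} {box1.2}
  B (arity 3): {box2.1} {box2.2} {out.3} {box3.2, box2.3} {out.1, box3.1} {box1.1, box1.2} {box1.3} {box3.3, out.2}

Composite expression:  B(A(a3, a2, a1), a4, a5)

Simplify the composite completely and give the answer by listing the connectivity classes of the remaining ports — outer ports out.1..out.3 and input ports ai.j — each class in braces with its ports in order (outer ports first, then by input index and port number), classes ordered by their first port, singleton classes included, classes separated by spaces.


{out.1, a5.1} {out.2, a5.3} {out.3} {a1.1, a3.3} {a1.2} {a1.3, a2.3} {a2.1} {a2.2} {a3.1} {a3.2} {a4.1} {a4.2} {a4.3, a5.2}

Substituting into B glues patterns; closure does the rest.
after A, the pattern on (a3, a2, a1) reads {out.1, a1.1} {out.2, a3.3} {out.3, a2.2} {a1.2} {a1.3, a2.3} {a2.1} {a3.1} {a3.2} (out.j = its outer ports)
after B, the pattern on (a3, a2, a1, a4, a5) reads {out.1, a5.1} {out.2, a5.3} {out.3} {a1.1, a3.3} {a1.2} {a1.3, a2.3} {a2.1} {a2.2} {a3.1} {a3.2} {a4.1} {a4.2} {a4.3, a5.2} (out.j = its outer ports)


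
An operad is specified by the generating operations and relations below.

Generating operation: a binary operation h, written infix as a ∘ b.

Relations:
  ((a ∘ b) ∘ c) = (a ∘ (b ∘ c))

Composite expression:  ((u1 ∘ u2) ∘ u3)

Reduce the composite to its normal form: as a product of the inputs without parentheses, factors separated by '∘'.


All parenthesizations of h agree; list the u-inputs left to right.
(u1 ∘ u2) spells out as u1 ∘ u2
((u1 ∘ u2) ∘ u3) spells out as u1 ∘ u2 ∘ u3

u1 ∘ u2 ∘ u3


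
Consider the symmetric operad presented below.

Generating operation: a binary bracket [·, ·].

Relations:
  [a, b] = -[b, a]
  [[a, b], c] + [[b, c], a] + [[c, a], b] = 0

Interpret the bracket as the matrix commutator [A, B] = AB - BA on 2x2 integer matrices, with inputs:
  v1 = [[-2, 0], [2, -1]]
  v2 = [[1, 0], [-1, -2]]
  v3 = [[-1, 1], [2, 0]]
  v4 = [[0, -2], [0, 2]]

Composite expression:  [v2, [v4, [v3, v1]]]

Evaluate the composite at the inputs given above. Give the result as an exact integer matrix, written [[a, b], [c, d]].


[[6, 18], [0, -6]]

[v3, v1] = [[2, 1], [0, -2]]
[v4, [v3, v1]] = [[0, 6], [0, 0]]
[v2, [v4, [v3, v1]]] = [[6, 18], [0, -6]]


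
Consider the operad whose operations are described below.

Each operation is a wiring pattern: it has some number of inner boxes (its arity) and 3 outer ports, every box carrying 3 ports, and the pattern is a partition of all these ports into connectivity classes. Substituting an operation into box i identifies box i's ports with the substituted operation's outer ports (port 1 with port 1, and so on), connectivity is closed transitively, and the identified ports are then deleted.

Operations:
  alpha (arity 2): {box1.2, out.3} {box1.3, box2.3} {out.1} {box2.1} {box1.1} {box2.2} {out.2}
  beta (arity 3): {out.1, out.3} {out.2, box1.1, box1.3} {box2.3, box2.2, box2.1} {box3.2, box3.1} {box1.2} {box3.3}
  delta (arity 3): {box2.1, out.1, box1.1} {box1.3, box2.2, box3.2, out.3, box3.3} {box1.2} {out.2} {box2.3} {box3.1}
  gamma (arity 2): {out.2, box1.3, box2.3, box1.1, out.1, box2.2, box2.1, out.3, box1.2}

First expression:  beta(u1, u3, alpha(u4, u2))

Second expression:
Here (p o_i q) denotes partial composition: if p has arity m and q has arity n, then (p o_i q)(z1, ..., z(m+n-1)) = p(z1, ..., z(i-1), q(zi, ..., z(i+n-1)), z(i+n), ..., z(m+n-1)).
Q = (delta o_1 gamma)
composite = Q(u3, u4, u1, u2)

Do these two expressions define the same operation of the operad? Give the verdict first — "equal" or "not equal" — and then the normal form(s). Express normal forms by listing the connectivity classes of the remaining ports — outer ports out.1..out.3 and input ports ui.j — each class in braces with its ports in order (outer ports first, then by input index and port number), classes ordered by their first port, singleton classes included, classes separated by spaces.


not equal; the first gives {out.1, out.3} {out.2, u1.1, u1.3} {u1.2} {u2.1} {u2.2} {u2.3, u4.3} {u3.1, u3.2, u3.3} {u4.1} {u4.2} and the second {out.1, out.3, u1.1, u1.2, u2.2, u2.3, u3.1, u3.2, u3.3, u4.1, u4.2, u4.3} {out.2} {u1.3} {u2.1}


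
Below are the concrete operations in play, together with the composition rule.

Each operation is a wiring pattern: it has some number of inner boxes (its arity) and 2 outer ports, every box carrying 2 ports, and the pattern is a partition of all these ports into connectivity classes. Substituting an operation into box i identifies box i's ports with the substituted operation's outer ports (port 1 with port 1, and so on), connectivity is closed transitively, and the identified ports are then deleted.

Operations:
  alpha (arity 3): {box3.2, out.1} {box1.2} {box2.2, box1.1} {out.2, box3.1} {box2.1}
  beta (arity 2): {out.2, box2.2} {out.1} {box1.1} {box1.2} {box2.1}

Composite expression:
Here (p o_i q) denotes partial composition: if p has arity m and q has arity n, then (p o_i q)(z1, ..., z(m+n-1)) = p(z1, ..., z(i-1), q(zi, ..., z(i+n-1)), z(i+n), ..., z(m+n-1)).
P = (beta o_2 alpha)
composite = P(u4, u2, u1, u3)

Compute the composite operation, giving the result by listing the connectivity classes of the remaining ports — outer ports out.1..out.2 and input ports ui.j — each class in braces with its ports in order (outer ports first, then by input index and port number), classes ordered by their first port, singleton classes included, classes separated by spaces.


{out.1} {out.2, u3.1} {u1.1} {u1.2, u2.1} {u2.2} {u3.2} {u4.1} {u4.2}

Connectivity passes through glued beta-boundaries; trace each wire chain.
alpha over (u2, u1, u3) gives {out.1, u3.2} {out.2, u3.1} {u1.1} {u1.2, u2.1} {u2.2}, out.j being that stage's outer ports
beta over (u4, u2, u1, u3) gives {out.1} {out.2, u3.1} {u1.1} {u1.2, u2.1} {u2.2} {u3.2} {u4.1} {u4.2}, out.j being that stage's outer ports


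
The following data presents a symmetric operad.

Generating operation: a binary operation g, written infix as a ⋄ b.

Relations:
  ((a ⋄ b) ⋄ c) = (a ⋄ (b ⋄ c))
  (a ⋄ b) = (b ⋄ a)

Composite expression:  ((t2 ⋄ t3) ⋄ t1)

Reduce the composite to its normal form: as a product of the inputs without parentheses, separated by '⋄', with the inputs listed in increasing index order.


Shape and order are irrelevant to g; the t-input set decides.
(t2 ⋄ t3) spells out as t2 ⋄ t3
((t2 ⋄ t3) ⋄ t1) spells out as t2 ⋄ t3 ⋄ t1
commutativity sorts the factors: t1 ⋄ t2 ⋄ t3

t1 ⋄ t2 ⋄ t3


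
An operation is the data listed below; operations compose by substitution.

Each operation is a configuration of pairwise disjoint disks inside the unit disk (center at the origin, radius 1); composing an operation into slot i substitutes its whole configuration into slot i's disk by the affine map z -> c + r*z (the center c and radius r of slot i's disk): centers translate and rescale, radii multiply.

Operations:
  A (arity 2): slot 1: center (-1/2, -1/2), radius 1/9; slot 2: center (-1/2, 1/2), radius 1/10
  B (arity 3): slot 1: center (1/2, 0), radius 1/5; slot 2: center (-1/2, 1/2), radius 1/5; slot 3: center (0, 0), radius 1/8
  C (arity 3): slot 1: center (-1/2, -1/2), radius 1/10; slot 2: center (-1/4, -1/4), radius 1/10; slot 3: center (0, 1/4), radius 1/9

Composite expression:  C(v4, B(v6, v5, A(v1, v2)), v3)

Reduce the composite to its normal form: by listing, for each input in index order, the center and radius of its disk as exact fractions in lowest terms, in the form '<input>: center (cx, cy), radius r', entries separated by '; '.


Below C, radii multiply path by path; the v-disk centers shift.
v4 passes through 1 substitution, ending at center (-1/2, -1/2), radius 1/10
v6 passes through 2 substitutions, ending at center (-1/5, -1/4), radius 1/50
v5 passes through 2 substitutions, ending at center (-3/10, -1/5), radius 1/50
v1 passes through 3 substitutions, ending at center (-41/160, -41/160), radius 1/720
v2 passes through 3 substitutions, ending at center (-41/160, -39/160), radius 1/800
v3 passes through 1 substitution, ending at center (0, 1/4), radius 1/9

v1: center (-41/160, -41/160), radius 1/720; v2: center (-41/160, -39/160), radius 1/800; v3: center (0, 1/4), radius 1/9; v4: center (-1/2, -1/2), radius 1/10; v5: center (-3/10, -1/5), radius 1/50; v6: center (-1/5, -1/4), radius 1/50


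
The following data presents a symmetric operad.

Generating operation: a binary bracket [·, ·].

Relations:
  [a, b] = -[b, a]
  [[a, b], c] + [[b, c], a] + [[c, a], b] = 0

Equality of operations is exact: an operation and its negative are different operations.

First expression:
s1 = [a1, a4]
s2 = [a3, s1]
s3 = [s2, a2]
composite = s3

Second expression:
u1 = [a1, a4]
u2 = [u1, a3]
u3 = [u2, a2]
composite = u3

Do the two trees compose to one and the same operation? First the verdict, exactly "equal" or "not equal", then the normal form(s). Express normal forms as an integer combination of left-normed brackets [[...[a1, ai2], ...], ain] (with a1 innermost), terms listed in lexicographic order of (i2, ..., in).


not equal: they reduce to -[[[a1, a4], a3], a2] and [[[a1, a4], a3], a2]

In normal form, the first expression is -[[[a1, a4], a3], a2]
In normal form, the second expression is [[[a1, a4], a3], a2]
No match — not equal.


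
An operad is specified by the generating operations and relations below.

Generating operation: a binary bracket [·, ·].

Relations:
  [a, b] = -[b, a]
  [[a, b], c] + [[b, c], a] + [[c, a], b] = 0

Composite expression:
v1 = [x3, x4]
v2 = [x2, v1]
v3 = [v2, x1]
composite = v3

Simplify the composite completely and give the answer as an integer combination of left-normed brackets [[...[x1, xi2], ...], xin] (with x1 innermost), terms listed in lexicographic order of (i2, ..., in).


-[[[x1, x2], x3], x4] + [[[x1, x2], x4], x3] + [[[x1, x3], x4], x2] - [[[x1, x4], x3], x2]

Expand each bracket as ab - ba; the x1-initial words give the coefficients.
Composite bracket: [[x2, [x3, x4]], x1]
Under [a, b] = ab - ba we get 8 signed associative words (2^3 = 8).
Only words starting with x1 matter:
  x1x2x3x4 (sign -1) contributes -[[[x1, x2], x3], x4]
  x1x2x4x3 (sign +1) contributes +[[[x1, x2], x4], x3]
  x1x3x4x2 (sign +1) contributes +[[[x1, x3], x4], x2]
  x1x4x3x2 (sign -1) contributes -[[[x1, x4], x3], x2]


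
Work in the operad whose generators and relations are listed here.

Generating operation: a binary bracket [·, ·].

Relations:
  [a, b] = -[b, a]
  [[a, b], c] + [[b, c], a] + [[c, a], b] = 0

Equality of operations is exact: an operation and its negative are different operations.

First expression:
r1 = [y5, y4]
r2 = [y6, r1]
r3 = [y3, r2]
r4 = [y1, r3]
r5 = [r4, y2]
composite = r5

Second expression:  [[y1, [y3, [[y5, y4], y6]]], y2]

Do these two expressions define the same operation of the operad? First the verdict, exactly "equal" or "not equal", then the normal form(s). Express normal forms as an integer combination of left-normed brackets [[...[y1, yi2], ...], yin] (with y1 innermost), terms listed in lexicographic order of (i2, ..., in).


In normal form, the first expression is [[[[[y1, y3], y4], y5], y6], y2] - [[[[[y1, y3], y5], y4], y6], y2] - [[[[[y1, y3], y6], y4], y5], y2] + [[[[[y1, y3], y6], y5], y4], y2] - [[[[[y1, y4], y5], y6], y3], y2] + [[[[[y1, y5], y4], y6], y3], y2] + [[[[[y1, y6], y4], y5], y3], y2] - [[[[[y1, y6], y5], y4], y3], y2]
In normal form, the second expression is -[[[[[y1, y3], y4], y5], y6], y2] + [[[[[y1, y3], y5], y4], y6], y2] + [[[[[y1, y3], y6], y4], y5], y2] - [[[[[y1, y3], y6], y5], y4], y2] + [[[[[y1, y4], y5], y6], y3], y2] - [[[[[y1, y5], y4], y6], y3], y2] - [[[[[y1, y6], y4], y5], y3], y2] + [[[[[y1, y6], y5], y4], y3], y2]
They disagree, so not equal.

not equal — first [[[[[y1, y3], y4], y5], y6], y2] - [[[[[y1, y3], y5], y4], y6], y2] - [[[[[y1, y3], y6], y4], y5], y2] + [[[[[y1, y3], y6], y5], y4], y2] - [[[[[y1, y4], y5], y6], y3], y2] + [[[[[y1, y5], y4], y6], y3], y2] + [[[[[y1, y6], y4], y5], y3], y2] - [[[[[y1, y6], y5], y4], y3], y2], second -[[[[[y1, y3], y4], y5], y6], y2] + [[[[[y1, y3], y5], y4], y6], y2] + [[[[[y1, y3], y6], y4], y5], y2] - [[[[[y1, y3], y6], y5], y4], y2] + [[[[[y1, y4], y5], y6], y3], y2] - [[[[[y1, y5], y4], y6], y3], y2] - [[[[[y1, y6], y4], y5], y3], y2] + [[[[[y1, y6], y5], y4], y3], y2]


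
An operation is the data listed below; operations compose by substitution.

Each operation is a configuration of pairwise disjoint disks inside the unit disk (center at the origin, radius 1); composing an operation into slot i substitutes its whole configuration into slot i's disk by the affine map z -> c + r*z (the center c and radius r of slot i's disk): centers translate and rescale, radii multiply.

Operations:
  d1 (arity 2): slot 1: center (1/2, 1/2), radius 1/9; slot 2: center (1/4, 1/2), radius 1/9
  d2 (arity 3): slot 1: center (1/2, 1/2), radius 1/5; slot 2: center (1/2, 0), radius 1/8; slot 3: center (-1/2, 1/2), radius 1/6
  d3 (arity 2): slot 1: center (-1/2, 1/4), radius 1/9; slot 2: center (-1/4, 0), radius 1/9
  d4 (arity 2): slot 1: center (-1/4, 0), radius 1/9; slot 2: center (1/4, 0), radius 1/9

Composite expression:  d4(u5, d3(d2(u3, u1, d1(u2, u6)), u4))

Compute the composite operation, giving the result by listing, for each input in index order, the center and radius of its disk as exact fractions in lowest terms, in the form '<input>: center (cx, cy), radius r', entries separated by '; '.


u1: center (65/324, 1/36), radius 1/648; u2: center (46/243, 17/486), radius 1/4374; u3: center (65/324, 11/324), radius 1/405; u4: center (2/9, 0), radius 1/81; u5: center (-1/4, 0), radius 1/9; u6: center (367/1944, 17/486), radius 1/4374


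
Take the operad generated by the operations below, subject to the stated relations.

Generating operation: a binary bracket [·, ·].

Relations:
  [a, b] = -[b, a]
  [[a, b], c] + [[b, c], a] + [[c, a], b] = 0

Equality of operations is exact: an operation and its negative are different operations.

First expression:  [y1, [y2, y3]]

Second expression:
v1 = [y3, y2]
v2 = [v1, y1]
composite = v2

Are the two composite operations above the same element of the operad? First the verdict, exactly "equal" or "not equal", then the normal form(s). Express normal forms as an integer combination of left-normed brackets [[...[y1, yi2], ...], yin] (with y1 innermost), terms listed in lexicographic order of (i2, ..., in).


Normal form of the first expression: [[y1, y2], y3] - [[y1, y3], y2]
Normal form of the second expression: [[y1, y2], y3] - [[y1, y3], y2]
Same normal form: equal.

equal: each reduces to [[y1, y2], y3] - [[y1, y3], y2]


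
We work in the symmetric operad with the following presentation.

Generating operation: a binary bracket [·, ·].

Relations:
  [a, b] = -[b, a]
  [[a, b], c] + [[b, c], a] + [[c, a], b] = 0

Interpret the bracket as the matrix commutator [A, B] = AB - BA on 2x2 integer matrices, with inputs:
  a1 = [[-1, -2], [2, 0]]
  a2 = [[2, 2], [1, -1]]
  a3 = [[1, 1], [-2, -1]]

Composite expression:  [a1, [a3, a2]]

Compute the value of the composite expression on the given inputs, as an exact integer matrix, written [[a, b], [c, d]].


[a3, a2] = [[5, 1], [-8, -5]]
[a1, [a3, a2]] = [[14, 19], [12, -14]]

[[14, 19], [12, -14]]


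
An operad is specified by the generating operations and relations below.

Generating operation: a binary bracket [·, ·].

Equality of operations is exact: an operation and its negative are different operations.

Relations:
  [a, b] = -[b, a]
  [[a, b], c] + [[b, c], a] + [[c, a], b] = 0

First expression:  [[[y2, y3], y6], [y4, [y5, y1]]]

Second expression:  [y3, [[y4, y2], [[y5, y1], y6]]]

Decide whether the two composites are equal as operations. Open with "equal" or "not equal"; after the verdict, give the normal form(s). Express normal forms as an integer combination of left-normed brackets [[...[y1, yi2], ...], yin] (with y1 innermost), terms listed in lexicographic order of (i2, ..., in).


not equal: they reduce to -[[[[[y1, y5], y4], y2], y3], y6] + [[[[[y1, y5], y4], y3], y2], y6] + [[[[[y1, y5], y4], y6], y2], y3] - [[[[[y1, y5], y4], y6], y3], y2] and [[[[[y1, y5], y6], y2], y4], y3] - [[[[[y1, y5], y6], y4], y2], y3]


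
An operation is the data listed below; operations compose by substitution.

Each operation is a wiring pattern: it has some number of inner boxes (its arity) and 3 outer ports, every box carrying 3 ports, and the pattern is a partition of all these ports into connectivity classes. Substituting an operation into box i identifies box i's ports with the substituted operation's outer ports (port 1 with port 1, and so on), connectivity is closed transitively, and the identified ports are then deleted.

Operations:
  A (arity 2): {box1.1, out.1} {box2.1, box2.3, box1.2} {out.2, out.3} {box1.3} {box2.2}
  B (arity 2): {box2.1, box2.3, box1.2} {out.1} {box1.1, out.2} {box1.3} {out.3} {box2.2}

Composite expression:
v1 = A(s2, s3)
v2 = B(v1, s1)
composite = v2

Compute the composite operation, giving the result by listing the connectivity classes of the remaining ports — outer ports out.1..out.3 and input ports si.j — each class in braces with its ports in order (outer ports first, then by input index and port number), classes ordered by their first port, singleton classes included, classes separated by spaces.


{out.1} {out.2, s2.1} {out.3} {s1.1, s1.3} {s1.2} {s2.2, s3.1, s3.3} {s2.3} {s3.2}

Two ports join when wires chain via B-identified ports.
composing A on (s2, s3), with out.j its own outer ports: {out.1, s2.1} {out.2, out.3} {s2.2, s3.1, s3.3} {s2.3} {s3.2}
composing B on (s2, s3, s1), with out.j its own outer ports: {out.1} {out.2, s2.1} {out.3} {s1.1, s1.3} {s1.2} {s2.2, s3.1, s3.3} {s2.3} {s3.2}


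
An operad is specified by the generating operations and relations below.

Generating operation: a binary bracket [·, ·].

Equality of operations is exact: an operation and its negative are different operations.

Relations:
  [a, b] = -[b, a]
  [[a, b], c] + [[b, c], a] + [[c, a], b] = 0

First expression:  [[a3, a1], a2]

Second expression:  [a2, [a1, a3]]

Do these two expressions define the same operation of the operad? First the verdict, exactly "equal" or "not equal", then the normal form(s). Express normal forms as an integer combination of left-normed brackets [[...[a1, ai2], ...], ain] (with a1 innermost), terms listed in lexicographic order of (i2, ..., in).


In normal form, the first expression is -[[a1, a3], a2]
In normal form, the second expression is -[[a1, a3], a2]
Same normal form: equal.

equal — both sides give -[[a1, a3], a2]


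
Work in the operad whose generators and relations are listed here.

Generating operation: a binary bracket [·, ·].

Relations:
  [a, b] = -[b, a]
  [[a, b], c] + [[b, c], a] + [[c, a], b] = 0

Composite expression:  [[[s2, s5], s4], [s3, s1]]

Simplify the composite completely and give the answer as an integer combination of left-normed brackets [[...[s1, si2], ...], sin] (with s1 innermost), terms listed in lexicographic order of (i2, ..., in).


[[[[s1, s3], s2], s5], s4] - [[[[s1, s3], s4], s2], s5] + [[[[s1, s3], s4], s5], s2] - [[[[s1, s3], s5], s2], s4]

Antisymmetry and Jacobi reduce to s1-anchored left-normed brackets.
Composite bracket: [[[s2, s5], s4], [s3, s1]]
Applying ab - ba throughout gives 16 signed words (2^4 = 16).
Keep just the words that open with s1:
  word s1s3s2s5s4 has sign +1, contributing +[[[[s1, s3], s2], s5], s4]
  word s1s3s4s2s5 has sign -1, contributing -[[[[s1, s3], s4], s2], s5]
  word s1s3s4s5s2 has sign +1, contributing +[[[[s1, s3], s4], s5], s2]
  word s1s3s5s2s4 has sign -1, contributing -[[[[s1, s3], s5], s2], s4]


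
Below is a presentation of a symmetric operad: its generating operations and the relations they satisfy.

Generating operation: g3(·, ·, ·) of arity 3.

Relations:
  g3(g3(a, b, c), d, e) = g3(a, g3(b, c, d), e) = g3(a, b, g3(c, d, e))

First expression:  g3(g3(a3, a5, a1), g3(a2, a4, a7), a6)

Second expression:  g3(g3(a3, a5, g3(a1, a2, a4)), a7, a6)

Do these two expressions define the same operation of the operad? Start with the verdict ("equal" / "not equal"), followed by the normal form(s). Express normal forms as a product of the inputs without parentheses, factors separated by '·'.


equal; the common form is a3 · a5 · a1 · a2 · a4 · a7 · a6

In normal form, the first expression is a3 · a5 · a1 · a2 · a4 · a7 · a6
In normal form, the second expression is a3 · a5 · a1 · a2 · a4 · a7 · a6
The normal forms match — equal.


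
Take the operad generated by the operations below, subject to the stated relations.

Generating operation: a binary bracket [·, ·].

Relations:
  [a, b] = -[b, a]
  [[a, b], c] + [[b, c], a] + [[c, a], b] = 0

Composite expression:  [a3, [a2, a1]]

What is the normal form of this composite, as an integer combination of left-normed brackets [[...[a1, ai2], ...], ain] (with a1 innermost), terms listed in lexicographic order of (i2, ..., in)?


[[a1, a2], a3]

Skip Jacobi rewriting: expand, keep a1-initial words, read off terms.
Composite bracket: [a3, [a2, a1]]
Applying ab - ba throughout gives 4 signed words (2^2 = 4).
Only words starting with a1 matter:
  a1a2a3 (sign +1) contributes +[[a1, a2], a3]


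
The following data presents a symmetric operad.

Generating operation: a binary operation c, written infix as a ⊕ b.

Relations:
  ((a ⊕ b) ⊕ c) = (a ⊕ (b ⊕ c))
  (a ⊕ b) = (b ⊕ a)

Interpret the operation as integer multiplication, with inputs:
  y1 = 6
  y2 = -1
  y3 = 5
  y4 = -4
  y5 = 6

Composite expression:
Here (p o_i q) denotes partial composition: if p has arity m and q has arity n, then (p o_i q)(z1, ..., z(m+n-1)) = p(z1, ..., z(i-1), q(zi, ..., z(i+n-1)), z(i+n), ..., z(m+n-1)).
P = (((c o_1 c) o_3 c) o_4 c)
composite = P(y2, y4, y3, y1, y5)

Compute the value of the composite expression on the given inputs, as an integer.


720

(y2 ⊕ y4) = 4
(y1 ⊕ y5) = 36
(y3 ⊕ (y1 ⊕ y5)) = 180
((y2 ⊕ y4) ⊕ (y3 ⊕ (y1 ⊕ y5))) = 720


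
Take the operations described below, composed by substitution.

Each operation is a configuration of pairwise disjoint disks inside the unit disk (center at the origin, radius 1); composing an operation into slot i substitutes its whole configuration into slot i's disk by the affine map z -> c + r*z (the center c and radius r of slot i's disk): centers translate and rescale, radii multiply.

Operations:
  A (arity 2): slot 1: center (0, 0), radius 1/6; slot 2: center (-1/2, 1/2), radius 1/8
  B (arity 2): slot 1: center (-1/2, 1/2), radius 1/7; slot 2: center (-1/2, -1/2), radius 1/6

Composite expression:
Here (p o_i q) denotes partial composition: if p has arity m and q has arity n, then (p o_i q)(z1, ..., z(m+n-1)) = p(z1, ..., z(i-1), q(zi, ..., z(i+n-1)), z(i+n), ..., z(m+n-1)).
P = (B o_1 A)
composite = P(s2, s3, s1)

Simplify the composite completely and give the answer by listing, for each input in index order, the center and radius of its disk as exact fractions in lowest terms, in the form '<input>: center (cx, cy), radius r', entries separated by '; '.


Each s-disk chains the slot maps above it in B; radii multiply.
input s2: composing its 2 substitution steps yields center (-1/2, 1/2), radius 1/42
input s3: composing its 2 substitution steps yields center (-4/7, 4/7), radius 1/56
input s1: composing its 1 substitution step yields center (-1/2, -1/2), radius 1/6

s1: center (-1/2, -1/2), radius 1/6; s2: center (-1/2, 1/2), radius 1/42; s3: center (-4/7, 4/7), radius 1/56


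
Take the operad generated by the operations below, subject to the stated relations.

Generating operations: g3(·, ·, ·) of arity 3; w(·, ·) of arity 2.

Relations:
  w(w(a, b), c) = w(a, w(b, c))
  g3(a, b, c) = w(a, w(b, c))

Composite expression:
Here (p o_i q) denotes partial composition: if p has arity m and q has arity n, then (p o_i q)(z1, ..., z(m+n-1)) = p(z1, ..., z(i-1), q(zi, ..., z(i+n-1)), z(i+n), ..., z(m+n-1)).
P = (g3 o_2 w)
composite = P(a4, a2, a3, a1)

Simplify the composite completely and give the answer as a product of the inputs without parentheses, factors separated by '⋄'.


a4 ⋄ a2 ⋄ a3 ⋄ a1

Key point: g3 is associative — brackets drop, the a-order remains.
w(a2, a3) flattens to a2 ⋄ a3
g3(a4, w(a2, a3), a1) flattens to a4 ⋄ a2 ⋄ a3 ⋄ a1


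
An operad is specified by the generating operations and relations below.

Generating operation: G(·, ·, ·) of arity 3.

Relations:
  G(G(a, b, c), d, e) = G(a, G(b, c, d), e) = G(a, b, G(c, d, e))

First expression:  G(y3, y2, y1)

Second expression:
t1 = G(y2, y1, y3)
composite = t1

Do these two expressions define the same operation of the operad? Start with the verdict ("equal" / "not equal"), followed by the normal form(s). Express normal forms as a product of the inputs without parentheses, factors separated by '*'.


In normal form, the first expression is y3 * y2 * y1
In normal form, the second expression is y2 * y1 * y3
The normal forms differ: not equal.

not equal; the first gives y3 * y2 * y1 and the second y2 * y1 * y3


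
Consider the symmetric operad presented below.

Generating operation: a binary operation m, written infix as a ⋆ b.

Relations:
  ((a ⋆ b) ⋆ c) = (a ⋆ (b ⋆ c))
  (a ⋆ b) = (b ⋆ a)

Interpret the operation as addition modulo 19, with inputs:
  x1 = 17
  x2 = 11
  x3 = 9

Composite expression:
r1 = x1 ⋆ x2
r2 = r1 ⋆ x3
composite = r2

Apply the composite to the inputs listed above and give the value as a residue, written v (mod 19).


18 (mod 19)


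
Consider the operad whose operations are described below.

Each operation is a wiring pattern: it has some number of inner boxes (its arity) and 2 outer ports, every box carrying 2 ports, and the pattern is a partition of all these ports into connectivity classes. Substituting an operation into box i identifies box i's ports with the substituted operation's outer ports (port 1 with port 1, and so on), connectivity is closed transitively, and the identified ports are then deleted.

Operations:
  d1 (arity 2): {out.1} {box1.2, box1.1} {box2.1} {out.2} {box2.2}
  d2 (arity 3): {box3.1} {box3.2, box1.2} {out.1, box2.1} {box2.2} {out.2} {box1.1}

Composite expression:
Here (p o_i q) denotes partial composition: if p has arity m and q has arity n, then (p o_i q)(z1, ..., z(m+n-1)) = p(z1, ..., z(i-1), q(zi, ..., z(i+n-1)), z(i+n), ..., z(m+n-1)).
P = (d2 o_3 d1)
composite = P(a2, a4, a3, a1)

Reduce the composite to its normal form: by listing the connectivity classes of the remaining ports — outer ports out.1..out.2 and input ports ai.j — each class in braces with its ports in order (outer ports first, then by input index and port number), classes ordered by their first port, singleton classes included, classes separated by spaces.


{out.1, a4.1} {out.2} {a1.1} {a1.2} {a2.1} {a2.2} {a3.1, a3.2} {a4.2}

Reachability decides: close wires over d2-identified ports.
composing d1 on (a3, a1), with out.j its own outer ports: {out.1} {out.2} {a1.1} {a1.2} {a3.1, a3.2}
composing d2 on (a2, a4, a3, a1), with out.j its own outer ports: {out.1, a4.1} {out.2} {a1.1} {a1.2} {a2.1} {a2.2} {a3.1, a3.2} {a4.2}


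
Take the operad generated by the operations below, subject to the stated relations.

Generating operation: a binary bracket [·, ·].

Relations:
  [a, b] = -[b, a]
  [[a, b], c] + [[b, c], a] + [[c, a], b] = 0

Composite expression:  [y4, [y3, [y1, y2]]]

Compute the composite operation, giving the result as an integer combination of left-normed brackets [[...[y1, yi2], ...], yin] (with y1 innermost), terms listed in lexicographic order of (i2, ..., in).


[[[y1, y2], y3], y4]

A multilinear Lie element is pinned by y1-initial words (y1 innermost).
Composite bracket: [y4, [y3, [y1, y2]]]
Expanding via [a, b] = ab - ba: 8 signed words (2^3 = 8).
The y1-initial words carry the normal form:
  the word y1y2y3y4 carries sign +1 and contributes +[[[y1, y2], y3], y4]


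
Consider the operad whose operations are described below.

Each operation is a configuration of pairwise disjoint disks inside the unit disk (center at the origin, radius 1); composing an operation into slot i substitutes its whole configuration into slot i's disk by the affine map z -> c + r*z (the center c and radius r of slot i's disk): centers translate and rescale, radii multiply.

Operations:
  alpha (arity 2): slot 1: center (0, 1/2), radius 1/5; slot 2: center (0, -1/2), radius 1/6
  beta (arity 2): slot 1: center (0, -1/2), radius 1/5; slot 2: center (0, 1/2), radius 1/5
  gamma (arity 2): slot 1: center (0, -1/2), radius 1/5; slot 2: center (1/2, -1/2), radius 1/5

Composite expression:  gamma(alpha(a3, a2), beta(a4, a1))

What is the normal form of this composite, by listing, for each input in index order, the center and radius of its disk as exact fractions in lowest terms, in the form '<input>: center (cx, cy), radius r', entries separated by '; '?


a1: center (1/2, -2/5), radius 1/25; a2: center (0, -3/5), radius 1/30; a3: center (0, -2/5), radius 1/25; a4: center (1/2, -3/5), radius 1/25


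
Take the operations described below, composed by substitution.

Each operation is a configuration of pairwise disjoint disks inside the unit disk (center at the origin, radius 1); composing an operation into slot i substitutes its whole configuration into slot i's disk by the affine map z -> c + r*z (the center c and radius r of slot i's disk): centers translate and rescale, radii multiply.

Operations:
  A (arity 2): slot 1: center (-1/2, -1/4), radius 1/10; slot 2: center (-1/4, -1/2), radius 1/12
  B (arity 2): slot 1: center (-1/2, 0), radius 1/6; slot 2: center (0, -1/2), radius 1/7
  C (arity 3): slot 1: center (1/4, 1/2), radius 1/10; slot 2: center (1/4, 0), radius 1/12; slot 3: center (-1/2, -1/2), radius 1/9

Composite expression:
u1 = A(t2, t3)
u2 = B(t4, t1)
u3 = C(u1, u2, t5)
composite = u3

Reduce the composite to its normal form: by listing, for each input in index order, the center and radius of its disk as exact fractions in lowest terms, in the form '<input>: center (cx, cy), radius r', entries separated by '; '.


t1: center (1/4, -1/24), radius 1/84; t2: center (1/5, 19/40), radius 1/100; t3: center (9/40, 9/20), radius 1/120; t4: center (5/24, 0), radius 1/72; t5: center (-1/2, -1/2), radius 1/9

Follow each t-input down from C: c' goes to c + r*c', radius to r*r'.
input t2: applying the 2 nested substitutions gives center (1/5, 19/40), radius 1/100
input t3: applying the 2 nested substitutions gives center (9/40, 9/20), radius 1/120
input t4: applying the 2 nested substitutions gives center (5/24, 0), radius 1/72
input t1: applying the 2 nested substitutions gives center (1/4, -1/24), radius 1/84
input t5: applying the 1 nested substitution gives center (-1/2, -1/2), radius 1/9


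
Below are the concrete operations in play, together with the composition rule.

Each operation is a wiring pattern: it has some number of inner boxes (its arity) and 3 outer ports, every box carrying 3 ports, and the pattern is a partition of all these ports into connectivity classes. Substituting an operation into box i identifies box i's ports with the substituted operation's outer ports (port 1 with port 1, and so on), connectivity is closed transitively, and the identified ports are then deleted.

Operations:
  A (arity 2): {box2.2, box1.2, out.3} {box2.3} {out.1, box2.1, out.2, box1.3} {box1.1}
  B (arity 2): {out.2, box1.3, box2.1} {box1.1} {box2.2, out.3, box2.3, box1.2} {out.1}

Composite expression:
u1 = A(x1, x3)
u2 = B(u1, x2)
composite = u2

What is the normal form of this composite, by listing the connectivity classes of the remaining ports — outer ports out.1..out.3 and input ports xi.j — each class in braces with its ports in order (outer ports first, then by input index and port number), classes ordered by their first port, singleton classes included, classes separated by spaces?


After gluing at B, chains via deleted ports link the x-ports.
through A, on inputs (x1, x3): {out.1, out.2, x1.3, x3.1} {out.3, x1.2, x3.2} {x1.1} {x3.3} (out.j = stage outer ports)
through B, on inputs (x1, x3, x2): {out.1} {out.2, x1.2, x2.1, x3.2} {out.3, x1.3, x2.2, x2.3, x3.1} {x1.1} {x3.3} (out.j = stage outer ports)

{out.1} {out.2, x1.2, x2.1, x3.2} {out.3, x1.3, x2.2, x2.3, x3.1} {x1.1} {x3.3}


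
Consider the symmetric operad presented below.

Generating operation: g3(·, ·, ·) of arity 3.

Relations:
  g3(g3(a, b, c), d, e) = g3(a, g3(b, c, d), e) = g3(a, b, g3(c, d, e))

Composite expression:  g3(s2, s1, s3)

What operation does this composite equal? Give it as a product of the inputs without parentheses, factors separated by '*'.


s2 * s1 * s3


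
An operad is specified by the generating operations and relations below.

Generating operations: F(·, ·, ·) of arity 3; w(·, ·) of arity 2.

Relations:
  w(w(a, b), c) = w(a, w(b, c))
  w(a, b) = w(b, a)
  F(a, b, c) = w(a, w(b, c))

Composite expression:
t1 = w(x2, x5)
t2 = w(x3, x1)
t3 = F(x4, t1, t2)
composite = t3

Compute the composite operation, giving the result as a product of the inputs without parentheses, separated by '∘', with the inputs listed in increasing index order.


x1 ∘ x2 ∘ x3 ∘ x4 ∘ x5

Key point: F commutes, so take the x-inputs in any fixed order.
w(x2, x5) reduces to x2 ∘ x5
w(x3, x1) reduces to x3 ∘ x1
F(x4, w(x2, x5), w(x3, x1)) reduces to x4 ∘ x2 ∘ x5 ∘ x3 ∘ x1
commutativity sorts the factors: x1 ∘ x2 ∘ x3 ∘ x4 ∘ x5


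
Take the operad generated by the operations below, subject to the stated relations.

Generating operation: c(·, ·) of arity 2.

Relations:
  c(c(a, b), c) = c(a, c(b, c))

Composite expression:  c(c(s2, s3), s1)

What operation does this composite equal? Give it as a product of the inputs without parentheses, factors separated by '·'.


s2 · s3 · s1

Every regrouping of c is equal, so read the s-inputs in written order.
c(s2, s3) unparenthesizes to s2 · s3
c(c(s2, s3), s1) unparenthesizes to s2 · s3 · s1


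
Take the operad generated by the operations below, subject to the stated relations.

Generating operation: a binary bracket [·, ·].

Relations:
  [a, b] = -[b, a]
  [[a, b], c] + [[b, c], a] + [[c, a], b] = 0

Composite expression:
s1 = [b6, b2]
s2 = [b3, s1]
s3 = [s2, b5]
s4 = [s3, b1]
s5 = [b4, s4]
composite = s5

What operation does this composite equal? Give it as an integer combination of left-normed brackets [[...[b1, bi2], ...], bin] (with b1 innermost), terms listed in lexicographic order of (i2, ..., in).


In the tensor algebra, words opening b1 carry the b1-anchored form.
Composite bracket: [b4, [[[b3, [b6, b2]], b5], b1]]
Applying ab - ba throughout gives 32 signed words (2^5 = 32).
Coefficients come from the b1-initial words:
  sign of b1b2b6b3b5b4 is +1, so it contributes +[[[[[b1, b2], b6], b3], b5], b4]
  sign of b1b3b2b6b5b4 is -1, so it contributes -[[[[[b1, b3], b2], b6], b5], b4]
  sign of b1b3b6b2b5b4 is +1, so it contributes +[[[[[b1, b3], b6], b2], b5], b4]
  sign of b1b5b2b6b3b4 is -1, so it contributes -[[[[[b1, b5], b2], b6], b3], b4]
  sign of b1b5b3b2b6b4 is +1, so it contributes +[[[[[b1, b5], b3], b2], b6], b4]
  sign of b1b5b3b6b2b4 is -1, so it contributes -[[[[[b1, b5], b3], b6], b2], b4]
  sign of b1b5b6b2b3b4 is +1, so it contributes +[[[[[b1, b5], b6], b2], b3], b4]
  sign of b1b6b2b3b5b4 is -1, so it contributes -[[[[[b1, b6], b2], b3], b5], b4]

[[[[[b1, b2], b6], b3], b5], b4] - [[[[[b1, b3], b2], b6], b5], b4] + [[[[[b1, b3], b6], b2], b5], b4] - [[[[[b1, b5], b2], b6], b3], b4] + [[[[[b1, b5], b3], b2], b6], b4] - [[[[[b1, b5], b3], b6], b2], b4] + [[[[[b1, b5], b6], b2], b3], b4] - [[[[[b1, b6], b2], b3], b5], b4]
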